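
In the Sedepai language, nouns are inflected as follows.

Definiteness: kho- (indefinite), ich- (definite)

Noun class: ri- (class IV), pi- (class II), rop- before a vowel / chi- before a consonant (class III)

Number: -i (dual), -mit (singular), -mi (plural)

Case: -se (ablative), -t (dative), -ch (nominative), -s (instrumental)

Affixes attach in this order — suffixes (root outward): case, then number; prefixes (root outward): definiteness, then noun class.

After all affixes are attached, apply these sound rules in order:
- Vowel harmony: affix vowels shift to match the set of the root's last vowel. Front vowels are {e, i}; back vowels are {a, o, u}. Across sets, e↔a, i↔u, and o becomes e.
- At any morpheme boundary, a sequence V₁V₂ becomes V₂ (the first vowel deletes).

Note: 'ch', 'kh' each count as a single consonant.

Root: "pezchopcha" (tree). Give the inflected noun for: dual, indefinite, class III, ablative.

Attach case ablative -se → pezchopchase.
Attach number dual -i → pezchopchasei.
Attach definiteness indefinite kho- → khopezchopchasei.
Attach noun class class III chi- (before consonant 'kh') → chikhopezchopchasei.
Apply vowel harmony: chikhopezchopchasei → chukhopezchopchasau.
Apply vowel deletion: chukhopezchopchasau → chukhopezchopchasu.

chukhopezchopchasu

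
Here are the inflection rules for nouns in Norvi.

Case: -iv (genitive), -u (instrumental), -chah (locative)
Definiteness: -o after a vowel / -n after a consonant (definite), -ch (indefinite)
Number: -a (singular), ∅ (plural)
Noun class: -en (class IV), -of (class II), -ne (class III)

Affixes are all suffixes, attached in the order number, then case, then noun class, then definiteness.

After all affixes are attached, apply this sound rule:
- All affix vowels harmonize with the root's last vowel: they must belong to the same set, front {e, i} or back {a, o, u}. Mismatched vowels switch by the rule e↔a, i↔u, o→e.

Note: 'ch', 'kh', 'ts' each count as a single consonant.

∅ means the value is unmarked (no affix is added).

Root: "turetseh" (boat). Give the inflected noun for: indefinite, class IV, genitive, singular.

turetseheivench

Attach number singular -a → turetseha.
Attach case genitive -iv → turetsehaiv.
Attach noun class class IV -en → turetsehaiven.
Attach definiteness indefinite -ch → turetsehaivench.
Apply vowel harmony: turetsehaivench → turetseheivench.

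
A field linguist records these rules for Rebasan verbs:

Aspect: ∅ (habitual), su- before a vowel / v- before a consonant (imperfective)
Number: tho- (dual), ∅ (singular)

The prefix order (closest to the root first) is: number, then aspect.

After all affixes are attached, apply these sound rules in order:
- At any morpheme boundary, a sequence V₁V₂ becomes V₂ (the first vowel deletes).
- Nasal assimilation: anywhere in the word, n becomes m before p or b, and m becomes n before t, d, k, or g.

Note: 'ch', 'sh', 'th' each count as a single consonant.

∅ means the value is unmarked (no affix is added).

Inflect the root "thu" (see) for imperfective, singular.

vthu

number = singular: zero marking, form stays thu.
Attach aspect imperfective v- (before consonant 'th') → vthu.
Vowel deletion: no change.
Nasal assimilation: no change.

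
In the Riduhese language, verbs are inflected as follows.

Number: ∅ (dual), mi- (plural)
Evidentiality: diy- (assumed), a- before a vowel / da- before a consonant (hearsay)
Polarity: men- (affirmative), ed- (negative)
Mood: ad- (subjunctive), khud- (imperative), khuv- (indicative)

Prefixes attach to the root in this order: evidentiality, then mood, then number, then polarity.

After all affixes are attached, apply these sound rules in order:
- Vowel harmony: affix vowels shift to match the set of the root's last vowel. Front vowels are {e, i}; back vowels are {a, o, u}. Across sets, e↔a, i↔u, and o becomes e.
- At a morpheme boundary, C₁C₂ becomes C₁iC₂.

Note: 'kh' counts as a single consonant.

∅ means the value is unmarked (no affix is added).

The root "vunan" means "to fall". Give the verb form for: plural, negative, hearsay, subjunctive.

Attach evidentiality hearsay da- (before consonant 'v') → davunan.
Attach mood subjunctive ad- → addavunan.
Attach number plural mi- → miaddavunan.
Attach polarity negative ed- → edmiaddavunan.
Apply vowel harmony: edmiaddavunan → admuaddavunan.
Apply epenthesis: admuaddavunan → adimuadidavunan.

adimuadidavunan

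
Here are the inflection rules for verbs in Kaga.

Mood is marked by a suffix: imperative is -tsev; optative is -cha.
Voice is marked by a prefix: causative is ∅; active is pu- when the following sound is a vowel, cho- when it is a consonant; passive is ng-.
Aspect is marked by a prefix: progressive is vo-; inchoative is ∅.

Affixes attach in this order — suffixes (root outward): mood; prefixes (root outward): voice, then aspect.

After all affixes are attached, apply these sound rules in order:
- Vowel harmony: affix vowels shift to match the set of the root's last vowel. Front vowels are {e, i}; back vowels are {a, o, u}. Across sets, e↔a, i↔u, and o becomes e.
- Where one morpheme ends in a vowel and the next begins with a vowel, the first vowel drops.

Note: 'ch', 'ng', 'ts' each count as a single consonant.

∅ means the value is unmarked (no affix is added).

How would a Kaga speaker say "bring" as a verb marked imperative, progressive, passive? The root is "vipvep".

vengvipveptsev

Attach voice passive ng- → ngvipvep.
Attach mood imperative -tsev → ngvipveptsev.
Attach aspect progressive vo- → vongvipveptsev.
Apply vowel harmony: vongvipveptsev → vengvipveptsev.
Vowel deletion: no change.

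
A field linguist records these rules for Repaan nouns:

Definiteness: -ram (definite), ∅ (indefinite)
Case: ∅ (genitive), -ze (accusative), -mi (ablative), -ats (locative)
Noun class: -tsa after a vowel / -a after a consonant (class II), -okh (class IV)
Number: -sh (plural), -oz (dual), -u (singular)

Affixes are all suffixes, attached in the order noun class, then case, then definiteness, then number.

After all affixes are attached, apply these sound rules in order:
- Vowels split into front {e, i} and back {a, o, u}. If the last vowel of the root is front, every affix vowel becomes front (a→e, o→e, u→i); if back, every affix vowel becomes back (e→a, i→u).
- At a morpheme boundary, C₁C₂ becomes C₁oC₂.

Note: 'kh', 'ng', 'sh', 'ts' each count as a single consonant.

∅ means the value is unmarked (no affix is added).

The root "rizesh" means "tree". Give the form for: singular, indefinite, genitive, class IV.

Attach noun class class IV -okh → rizeshokh.
case = genitive: zero marking, form stays rizeshokh.
definiteness = indefinite: zero marking, form stays rizeshokh.
Attach number singular -u → rizeshokhu.
Apply vowel harmony: rizeshokhu → rizeshekhi.
Epenthesis: no change.

rizeshekhi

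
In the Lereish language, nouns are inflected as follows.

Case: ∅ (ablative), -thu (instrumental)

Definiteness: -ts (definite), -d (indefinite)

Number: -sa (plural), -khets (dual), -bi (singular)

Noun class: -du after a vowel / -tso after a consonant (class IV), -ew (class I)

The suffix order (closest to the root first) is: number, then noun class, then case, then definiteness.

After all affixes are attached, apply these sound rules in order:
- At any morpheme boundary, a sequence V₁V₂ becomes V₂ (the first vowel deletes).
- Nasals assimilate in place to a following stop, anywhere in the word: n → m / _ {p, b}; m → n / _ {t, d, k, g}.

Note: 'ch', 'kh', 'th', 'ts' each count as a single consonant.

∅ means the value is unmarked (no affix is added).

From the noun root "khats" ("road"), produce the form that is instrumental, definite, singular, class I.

Attach number singular -bi → khatsbi.
Attach noun class class I -ew → khatsbiew.
Attach case instrumental -thu → khatsbiewthu.
Attach definiteness definite -ts → khatsbiewthuts.
Apply vowel deletion: khatsbiewthuts → khatsbewthuts.
Nasal assimilation: no change.

khatsbewthuts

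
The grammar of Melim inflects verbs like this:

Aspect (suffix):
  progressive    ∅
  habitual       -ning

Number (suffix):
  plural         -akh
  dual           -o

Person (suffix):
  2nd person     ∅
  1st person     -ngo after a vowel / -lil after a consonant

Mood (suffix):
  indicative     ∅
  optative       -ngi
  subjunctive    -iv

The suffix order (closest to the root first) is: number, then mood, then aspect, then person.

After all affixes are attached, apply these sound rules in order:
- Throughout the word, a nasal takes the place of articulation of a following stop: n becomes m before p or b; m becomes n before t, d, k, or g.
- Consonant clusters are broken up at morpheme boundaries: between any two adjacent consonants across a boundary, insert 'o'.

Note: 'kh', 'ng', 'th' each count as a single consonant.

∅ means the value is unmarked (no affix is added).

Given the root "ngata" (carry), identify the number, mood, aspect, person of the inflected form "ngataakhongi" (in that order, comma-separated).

Segment: ngata-akh-ngi.
number: -akh → plural.
mood: -ngi → optative.
aspect: ∅ → progressive.
person: ∅ → 2nd person.

plural, optative, progressive, 2nd person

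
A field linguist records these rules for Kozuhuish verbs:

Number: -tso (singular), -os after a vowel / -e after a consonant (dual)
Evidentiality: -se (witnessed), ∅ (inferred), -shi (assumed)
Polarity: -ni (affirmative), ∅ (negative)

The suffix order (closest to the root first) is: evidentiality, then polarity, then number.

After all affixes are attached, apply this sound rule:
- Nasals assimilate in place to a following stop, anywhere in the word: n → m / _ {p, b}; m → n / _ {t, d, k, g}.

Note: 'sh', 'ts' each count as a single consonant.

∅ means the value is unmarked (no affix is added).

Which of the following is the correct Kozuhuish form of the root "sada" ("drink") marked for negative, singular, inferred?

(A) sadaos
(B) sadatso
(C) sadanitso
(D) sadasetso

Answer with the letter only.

evidentiality = inferred: zero marking, form stays sada.
polarity = negative: zero marking, form stays sada.
Attach number singular -tso → sadatso.
Nasal assimilation: no change.
So the correct form is sadatso, option (B).
(C) sadanitso is wrong: it uses affirmative instead of negative for polarity.
(A) sadaos is wrong: it uses dual instead of singular for number.
(D) sadasetso is wrong: it uses witnessed instead of inferred for evidentiality.

B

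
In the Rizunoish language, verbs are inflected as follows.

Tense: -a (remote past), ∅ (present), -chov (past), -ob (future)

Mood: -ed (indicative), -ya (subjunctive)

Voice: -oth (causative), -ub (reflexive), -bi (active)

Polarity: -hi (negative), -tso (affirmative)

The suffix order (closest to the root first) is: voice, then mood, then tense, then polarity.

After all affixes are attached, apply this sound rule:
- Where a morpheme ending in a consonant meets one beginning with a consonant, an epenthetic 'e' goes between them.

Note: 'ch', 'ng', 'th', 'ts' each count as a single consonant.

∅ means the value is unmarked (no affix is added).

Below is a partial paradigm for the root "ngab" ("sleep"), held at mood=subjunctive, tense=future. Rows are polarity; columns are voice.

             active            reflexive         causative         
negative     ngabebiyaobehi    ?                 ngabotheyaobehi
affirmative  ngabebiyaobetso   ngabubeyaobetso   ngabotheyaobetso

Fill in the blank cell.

ngabubeyaobehi

Attach voice reflexive -ub → ngabub.
Attach mood subjunctive -ya → ngabubya.
Attach tense future -ob → ngabubyaob.
Attach polarity negative -hi → ngabubyaobhi.
Apply epenthesis: ngabubyaobhi → ngabubeyaobehi.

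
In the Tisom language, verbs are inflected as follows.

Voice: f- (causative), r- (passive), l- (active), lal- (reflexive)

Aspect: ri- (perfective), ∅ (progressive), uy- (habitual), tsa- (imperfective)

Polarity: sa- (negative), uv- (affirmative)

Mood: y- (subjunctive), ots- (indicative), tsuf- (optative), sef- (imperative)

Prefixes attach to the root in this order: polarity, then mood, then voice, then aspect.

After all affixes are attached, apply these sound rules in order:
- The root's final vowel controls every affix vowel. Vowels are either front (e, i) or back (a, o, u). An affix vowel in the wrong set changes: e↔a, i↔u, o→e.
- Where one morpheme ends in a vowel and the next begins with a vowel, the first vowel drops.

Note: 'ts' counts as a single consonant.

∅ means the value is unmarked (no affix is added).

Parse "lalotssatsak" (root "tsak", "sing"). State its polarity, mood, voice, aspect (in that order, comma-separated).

Segment: lal-ots-sa-tsak.
polarity: sa- → negative.
mood: ots- → indicative.
voice: lal- → reflexive.
aspect: ∅ → progressive.

negative, indicative, reflexive, progressive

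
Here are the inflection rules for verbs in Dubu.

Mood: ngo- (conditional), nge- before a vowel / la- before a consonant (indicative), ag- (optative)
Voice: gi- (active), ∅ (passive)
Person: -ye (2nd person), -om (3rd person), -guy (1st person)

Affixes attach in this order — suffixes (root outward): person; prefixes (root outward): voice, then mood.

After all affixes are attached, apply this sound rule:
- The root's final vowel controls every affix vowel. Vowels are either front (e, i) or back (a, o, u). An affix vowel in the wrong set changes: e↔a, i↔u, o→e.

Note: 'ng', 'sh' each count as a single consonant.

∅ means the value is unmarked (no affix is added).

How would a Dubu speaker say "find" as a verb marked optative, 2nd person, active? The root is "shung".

Attach person 2nd person -ye → shungye.
Attach voice active gi- → gishungye.
Attach mood optative ag- → aggishungye.
Apply vowel harmony: aggishungye → aggushungya.

aggushungya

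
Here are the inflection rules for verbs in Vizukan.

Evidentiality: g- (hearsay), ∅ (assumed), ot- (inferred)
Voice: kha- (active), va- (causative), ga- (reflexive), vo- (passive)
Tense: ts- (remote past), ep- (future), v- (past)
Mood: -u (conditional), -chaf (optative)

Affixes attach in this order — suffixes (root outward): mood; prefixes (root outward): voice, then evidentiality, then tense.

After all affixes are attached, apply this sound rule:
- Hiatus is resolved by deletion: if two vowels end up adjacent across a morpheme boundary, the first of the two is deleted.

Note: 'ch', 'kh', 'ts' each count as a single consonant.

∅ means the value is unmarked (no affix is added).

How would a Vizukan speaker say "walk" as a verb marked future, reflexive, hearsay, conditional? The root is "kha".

Attach voice reflexive ga- → gakha.
Attach evidentiality hearsay g- → ggakha.
Attach tense future ep- → epggakha.
Attach mood conditional -u → epggakhau.
Apply vowel deletion: epggakhau → epggakhu.

epggakhu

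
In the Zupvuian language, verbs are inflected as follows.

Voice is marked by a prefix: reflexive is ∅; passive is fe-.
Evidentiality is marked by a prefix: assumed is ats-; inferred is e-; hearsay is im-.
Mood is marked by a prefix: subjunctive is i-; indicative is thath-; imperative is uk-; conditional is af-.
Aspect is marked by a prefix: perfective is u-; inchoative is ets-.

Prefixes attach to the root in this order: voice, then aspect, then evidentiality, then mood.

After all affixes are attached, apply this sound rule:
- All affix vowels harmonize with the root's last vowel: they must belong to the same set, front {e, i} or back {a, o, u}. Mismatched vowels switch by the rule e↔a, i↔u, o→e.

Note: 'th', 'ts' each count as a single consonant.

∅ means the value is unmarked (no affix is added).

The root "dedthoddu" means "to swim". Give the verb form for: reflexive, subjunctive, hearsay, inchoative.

voice = reflexive: zero marking, form stays dedthoddu.
Attach aspect inchoative ets- → etsdedthoddu.
Attach evidentiality hearsay im- → imetsdedthoddu.
Attach mood subjunctive i- → iimetsdedthoddu.
Apply vowel harmony: iimetsdedthoddu → uumatsdedthoddu.

uumatsdedthoddu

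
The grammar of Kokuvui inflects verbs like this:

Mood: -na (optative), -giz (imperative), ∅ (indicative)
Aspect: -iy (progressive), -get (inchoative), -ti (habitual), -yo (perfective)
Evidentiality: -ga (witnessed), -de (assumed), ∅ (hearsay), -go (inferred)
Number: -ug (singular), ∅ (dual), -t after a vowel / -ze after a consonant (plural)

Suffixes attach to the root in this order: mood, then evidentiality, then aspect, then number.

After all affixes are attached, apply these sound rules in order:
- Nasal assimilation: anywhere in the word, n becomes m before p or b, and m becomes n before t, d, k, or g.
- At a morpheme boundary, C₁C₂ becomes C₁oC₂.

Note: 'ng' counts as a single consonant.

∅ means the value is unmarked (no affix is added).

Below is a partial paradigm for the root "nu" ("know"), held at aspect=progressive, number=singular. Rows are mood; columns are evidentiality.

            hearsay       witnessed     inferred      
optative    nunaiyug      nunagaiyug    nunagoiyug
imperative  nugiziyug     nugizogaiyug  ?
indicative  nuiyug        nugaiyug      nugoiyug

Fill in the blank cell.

nugizogoiyug

Attach mood imperative -giz → nugiz.
Attach evidentiality inferred -go → nugizgo.
Attach aspect progressive -iy → nugizgoiy.
Attach number singular -ug → nugizgoiyug.
Nasal assimilation: no change.
Apply epenthesis: nugizgoiyug → nugizogoiyug.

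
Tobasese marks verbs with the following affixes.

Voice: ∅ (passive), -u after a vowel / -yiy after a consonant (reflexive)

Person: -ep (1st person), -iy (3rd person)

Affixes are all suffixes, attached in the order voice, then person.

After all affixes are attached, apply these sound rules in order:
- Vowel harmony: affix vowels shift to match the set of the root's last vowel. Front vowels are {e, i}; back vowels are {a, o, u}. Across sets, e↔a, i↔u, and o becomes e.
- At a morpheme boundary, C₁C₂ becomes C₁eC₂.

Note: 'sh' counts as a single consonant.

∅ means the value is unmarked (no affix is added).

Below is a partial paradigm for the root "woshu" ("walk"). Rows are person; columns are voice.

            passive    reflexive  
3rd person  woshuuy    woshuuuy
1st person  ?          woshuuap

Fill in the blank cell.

voice = passive: zero marking, form stays woshu.
Attach person 1st person -ep → woshuep.
Apply vowel harmony: woshuep → woshuap.
Epenthesis: no change.

woshuap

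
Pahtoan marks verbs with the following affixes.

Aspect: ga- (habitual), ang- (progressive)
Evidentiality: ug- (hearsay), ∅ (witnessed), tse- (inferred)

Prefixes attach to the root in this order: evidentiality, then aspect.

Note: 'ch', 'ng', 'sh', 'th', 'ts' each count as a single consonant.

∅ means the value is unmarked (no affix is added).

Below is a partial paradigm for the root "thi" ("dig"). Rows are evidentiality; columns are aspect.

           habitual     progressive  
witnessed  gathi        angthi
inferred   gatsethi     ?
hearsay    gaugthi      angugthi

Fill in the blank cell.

angtsethi

Attach evidentiality inferred tse- → tsethi.
Attach aspect progressive ang- → angtsethi.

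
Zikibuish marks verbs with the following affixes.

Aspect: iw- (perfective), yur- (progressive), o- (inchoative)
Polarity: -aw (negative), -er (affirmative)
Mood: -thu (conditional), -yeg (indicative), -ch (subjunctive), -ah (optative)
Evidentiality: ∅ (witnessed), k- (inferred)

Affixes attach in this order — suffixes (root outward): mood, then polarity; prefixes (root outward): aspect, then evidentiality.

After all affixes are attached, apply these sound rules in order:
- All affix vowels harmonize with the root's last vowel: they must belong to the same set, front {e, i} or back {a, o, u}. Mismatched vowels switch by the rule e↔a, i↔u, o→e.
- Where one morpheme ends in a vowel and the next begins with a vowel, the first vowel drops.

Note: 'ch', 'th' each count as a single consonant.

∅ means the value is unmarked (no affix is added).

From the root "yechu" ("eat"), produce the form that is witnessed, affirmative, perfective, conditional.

Attach aspect perfective iw- → iwyechu.
Attach mood conditional -thu → iwyechuthu.
evidentiality = witnessed: zero marking, form stays iwyechuthu.
Attach polarity affirmative -er → iwyechuthuer.
Apply vowel harmony: iwyechuthuer → uwyechuthuar.
Apply vowel deletion: uwyechuthuar → uwyechuthar.

uwyechuthar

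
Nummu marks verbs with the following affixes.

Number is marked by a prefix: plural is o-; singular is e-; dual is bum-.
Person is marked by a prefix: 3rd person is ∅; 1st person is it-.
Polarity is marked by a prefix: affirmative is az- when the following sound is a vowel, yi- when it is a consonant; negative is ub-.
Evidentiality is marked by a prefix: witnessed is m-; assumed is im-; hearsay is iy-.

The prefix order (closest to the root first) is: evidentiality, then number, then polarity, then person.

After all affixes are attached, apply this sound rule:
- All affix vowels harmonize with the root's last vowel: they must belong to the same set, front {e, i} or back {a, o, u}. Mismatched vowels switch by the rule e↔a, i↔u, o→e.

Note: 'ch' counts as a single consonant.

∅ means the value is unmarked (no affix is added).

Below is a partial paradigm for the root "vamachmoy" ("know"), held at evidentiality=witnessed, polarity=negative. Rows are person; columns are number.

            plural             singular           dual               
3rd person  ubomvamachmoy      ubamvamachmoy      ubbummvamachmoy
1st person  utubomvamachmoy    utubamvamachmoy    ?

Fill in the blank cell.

Attach evidentiality witnessed m- → mvamachmoy.
Attach number dual bum- → bummvamachmoy.
Attach polarity negative ub- → ubbummvamachmoy.
Attach person 1st person it- → itubbummvamachmoy.
Apply vowel harmony: itubbummvamachmoy → utubbummvamachmoy.

utubbummvamachmoy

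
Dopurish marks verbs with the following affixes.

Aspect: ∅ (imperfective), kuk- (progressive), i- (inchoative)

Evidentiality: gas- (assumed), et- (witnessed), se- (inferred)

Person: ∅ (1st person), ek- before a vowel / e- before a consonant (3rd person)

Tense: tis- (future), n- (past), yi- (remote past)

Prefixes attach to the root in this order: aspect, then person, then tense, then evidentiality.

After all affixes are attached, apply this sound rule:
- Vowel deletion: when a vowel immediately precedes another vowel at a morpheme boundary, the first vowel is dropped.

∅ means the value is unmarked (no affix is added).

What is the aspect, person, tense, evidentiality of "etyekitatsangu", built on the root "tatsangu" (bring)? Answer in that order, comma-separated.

Segment: et-yi-ek-i-tatsangu.
aspect: i- → inchoative.
person: ek/e- → 3rd person.
tense: yi- → remote past.
evidentiality: et- → witnessed.

inchoative, 3rd person, remote past, witnessed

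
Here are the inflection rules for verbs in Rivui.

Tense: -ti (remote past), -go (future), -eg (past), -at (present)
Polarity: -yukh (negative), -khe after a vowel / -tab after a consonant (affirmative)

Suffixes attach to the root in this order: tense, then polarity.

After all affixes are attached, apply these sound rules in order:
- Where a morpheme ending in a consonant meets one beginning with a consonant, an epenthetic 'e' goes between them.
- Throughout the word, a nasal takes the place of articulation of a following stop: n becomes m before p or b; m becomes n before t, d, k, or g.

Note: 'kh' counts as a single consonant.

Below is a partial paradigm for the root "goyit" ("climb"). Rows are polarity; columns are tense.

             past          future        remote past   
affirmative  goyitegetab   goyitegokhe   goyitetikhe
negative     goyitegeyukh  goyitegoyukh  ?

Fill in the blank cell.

Attach tense remote past -ti → goyitti.
Attach polarity negative -yukh → goyittiyukh.
Apply epenthesis: goyittiyukh → goyitetiyukh.
Nasal assimilation: no change.

goyitetiyukh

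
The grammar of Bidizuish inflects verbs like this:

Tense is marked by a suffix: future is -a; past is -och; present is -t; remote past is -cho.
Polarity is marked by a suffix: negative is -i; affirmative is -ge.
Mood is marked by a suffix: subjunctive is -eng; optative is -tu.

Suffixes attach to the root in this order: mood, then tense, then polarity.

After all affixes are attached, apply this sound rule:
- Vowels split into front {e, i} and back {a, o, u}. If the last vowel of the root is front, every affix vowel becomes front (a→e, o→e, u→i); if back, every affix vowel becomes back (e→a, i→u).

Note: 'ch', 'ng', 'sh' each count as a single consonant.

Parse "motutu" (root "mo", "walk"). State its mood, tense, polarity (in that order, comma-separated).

optative, present, negative

Segment: mo-tu-t-i.
mood: -tu → optative.
tense: -t → present.
polarity: -i → negative.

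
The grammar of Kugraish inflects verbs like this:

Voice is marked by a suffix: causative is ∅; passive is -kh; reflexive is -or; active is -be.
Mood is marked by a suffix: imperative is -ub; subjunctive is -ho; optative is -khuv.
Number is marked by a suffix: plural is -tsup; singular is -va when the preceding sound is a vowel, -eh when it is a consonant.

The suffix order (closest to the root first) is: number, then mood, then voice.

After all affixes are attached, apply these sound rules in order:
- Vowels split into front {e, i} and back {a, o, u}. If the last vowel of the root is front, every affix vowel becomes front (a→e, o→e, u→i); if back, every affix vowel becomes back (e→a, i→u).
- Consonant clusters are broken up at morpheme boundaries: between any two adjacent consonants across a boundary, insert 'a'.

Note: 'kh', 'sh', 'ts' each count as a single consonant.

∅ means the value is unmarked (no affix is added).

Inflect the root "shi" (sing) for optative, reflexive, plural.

shitsipakhiver

Attach number plural -tsup → shitsup.
Attach mood optative -khuv → shitsupkhuv.
Attach voice reflexive -or → shitsupkhuvor.
Apply vowel harmony: shitsupkhuvor → shitsipkhiver.
Apply epenthesis: shitsipkhiver → shitsipakhiver.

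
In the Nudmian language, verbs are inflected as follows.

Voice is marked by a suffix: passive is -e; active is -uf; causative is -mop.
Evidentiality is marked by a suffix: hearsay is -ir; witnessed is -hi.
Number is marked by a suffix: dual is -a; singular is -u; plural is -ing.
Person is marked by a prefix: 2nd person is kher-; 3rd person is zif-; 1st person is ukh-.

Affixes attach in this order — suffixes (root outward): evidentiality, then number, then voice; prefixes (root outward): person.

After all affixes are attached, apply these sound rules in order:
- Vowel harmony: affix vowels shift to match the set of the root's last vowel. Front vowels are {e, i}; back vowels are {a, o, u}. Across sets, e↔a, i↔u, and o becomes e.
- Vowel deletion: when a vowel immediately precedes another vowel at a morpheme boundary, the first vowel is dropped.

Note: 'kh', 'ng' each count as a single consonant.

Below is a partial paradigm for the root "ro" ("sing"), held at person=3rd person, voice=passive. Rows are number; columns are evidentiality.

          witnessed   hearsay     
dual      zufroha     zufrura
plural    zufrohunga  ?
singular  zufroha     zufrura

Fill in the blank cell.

zufrurunga

Attach person 3rd person zif- → zifro.
Attach evidentiality hearsay -ir → zifroir.
Attach number plural -ing → zifroiring.
Attach voice passive -e → zifroiringe.
Apply vowel harmony: zifroiringe → zufrourunga.
Apply vowel deletion: zufrourunga → zufrurunga.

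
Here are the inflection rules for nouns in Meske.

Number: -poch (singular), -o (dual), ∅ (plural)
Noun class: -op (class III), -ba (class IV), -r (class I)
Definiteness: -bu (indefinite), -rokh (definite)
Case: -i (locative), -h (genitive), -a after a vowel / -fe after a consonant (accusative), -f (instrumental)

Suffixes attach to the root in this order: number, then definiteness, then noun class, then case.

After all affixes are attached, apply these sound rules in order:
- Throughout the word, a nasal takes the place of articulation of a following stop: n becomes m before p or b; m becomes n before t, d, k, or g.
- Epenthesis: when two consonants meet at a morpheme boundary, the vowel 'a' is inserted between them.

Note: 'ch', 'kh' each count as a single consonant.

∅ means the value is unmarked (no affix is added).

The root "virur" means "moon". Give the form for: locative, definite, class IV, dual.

virurorokhabai

Attach number dual -o → viruro.
Attach definiteness definite -rokh → virurorokh.
Attach noun class class IV -ba → virurorokhba.
Attach case locative -i → virurorokhbai.
Nasal assimilation: no change.
Apply epenthesis: virurorokhbai → virurorokhabai.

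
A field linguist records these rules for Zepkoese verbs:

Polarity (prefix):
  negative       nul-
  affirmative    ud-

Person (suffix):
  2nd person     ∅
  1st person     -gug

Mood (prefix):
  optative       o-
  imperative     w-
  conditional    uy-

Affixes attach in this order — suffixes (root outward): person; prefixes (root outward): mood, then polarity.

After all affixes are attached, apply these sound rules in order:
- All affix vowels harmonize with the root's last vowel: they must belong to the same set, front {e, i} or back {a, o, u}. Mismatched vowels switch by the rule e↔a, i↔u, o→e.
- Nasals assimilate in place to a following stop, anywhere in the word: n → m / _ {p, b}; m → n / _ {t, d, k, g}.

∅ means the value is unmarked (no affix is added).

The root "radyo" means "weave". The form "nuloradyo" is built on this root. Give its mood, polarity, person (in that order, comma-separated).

Segment: nul-o-radyo.
mood: o- → optative.
polarity: nul- → negative.
person: ∅ → 2nd person.

optative, negative, 2nd person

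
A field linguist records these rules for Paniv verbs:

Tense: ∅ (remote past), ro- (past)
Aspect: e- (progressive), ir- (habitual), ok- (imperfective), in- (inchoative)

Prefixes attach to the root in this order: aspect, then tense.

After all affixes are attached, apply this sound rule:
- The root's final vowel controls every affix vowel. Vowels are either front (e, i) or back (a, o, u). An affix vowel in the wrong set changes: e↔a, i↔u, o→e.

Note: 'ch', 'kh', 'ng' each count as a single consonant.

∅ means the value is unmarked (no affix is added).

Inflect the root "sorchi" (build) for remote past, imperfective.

eksorchi

Attach aspect imperfective ok- → oksorchi.
tense = remote past: zero marking, form stays oksorchi.
Apply vowel harmony: oksorchi → eksorchi.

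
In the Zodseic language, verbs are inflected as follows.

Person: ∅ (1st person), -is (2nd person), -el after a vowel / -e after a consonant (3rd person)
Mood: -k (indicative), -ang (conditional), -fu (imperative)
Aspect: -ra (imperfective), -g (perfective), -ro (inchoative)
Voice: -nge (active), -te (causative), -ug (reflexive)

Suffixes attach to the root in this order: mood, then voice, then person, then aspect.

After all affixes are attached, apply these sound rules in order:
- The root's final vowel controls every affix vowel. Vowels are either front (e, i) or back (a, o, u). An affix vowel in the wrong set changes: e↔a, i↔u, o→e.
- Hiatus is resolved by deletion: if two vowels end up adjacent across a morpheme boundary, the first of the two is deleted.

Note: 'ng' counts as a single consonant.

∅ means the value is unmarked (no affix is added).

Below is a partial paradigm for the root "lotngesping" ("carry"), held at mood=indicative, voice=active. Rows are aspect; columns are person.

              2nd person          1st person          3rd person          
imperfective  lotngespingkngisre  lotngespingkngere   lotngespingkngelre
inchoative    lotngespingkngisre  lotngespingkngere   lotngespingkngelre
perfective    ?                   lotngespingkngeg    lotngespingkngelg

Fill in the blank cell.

Attach mood indicative -k → lotngespingk.
Attach voice active -nge → lotngespingknge.
Attach person 2nd person -is → lotngespingkngeis.
Attach aspect perfective -g → lotngespingkngeisg.
Vowel harmony: no change.
Apply vowel deletion: lotngespingkngeisg → lotngespingkngisg.

lotngespingkngisg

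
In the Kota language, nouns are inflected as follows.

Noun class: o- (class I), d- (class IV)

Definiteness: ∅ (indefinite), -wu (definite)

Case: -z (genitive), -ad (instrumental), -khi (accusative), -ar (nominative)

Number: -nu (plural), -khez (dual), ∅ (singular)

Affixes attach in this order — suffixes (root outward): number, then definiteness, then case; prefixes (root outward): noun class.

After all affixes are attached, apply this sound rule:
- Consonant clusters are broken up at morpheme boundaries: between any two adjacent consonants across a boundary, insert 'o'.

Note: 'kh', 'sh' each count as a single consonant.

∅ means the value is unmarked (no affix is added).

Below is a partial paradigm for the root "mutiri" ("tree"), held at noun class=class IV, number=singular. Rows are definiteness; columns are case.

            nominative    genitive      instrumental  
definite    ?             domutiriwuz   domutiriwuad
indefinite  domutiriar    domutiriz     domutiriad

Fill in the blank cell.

domutiriwuar

Attach noun class class IV d- → dmutiri.
number = singular: zero marking, form stays dmutiri.
Attach definiteness definite -wu → dmutiriwu.
Attach case nominative -ar → dmutiriwuar.
Apply epenthesis: dmutiriwuar → domutiriwuar.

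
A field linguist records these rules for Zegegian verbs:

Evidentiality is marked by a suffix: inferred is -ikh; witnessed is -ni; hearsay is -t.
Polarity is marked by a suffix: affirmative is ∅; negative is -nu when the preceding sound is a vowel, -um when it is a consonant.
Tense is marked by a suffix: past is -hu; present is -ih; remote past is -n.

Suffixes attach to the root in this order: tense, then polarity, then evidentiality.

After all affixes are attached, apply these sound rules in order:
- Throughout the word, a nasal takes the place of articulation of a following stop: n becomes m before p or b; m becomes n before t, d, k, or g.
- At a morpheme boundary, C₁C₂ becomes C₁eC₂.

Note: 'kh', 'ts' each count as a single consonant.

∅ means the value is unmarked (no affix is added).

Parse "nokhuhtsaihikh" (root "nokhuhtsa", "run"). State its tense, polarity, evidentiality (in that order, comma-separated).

present, affirmative, inferred

Segment: nokhuhtsa-ih-ikh.
tense: -ih → present.
polarity: ∅ → affirmative.
evidentiality: -ikh → inferred.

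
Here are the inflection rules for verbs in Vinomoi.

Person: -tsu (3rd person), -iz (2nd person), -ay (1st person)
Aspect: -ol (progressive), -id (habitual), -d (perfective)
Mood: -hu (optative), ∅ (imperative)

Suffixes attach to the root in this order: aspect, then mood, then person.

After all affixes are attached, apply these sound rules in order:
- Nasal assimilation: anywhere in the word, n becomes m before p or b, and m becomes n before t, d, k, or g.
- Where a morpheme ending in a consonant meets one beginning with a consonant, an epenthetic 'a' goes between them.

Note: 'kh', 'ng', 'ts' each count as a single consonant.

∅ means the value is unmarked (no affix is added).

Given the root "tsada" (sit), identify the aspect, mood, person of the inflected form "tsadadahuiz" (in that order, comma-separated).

perfective, optative, 2nd person

Segment: tsada-d-hu-iz.
aspect: -d → perfective.
mood: -hu → optative.
person: -iz → 2nd person.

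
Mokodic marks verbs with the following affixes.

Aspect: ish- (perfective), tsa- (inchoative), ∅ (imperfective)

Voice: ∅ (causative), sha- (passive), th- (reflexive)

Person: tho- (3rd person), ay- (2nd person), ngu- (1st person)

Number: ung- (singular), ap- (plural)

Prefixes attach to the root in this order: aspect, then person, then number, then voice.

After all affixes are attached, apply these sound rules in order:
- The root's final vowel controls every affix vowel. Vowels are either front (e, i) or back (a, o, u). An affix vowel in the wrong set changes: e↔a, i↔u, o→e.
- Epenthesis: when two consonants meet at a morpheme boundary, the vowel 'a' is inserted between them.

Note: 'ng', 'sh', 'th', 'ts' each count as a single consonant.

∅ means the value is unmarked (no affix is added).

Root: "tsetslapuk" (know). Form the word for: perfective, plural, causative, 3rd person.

Attach aspect perfective ish- → ishtsetslapuk.
Attach person 3rd person tho- → thoishtsetslapuk.
Attach number plural ap- → apthoishtsetslapuk.
voice = causative: zero marking, form stays apthoishtsetslapuk.
Apply vowel harmony: apthoishtsetslapuk → apthoushtsetslapuk.
Apply epenthesis: apthoushtsetslapuk → apathoushatsetslapuk.

apathoushatsetslapuk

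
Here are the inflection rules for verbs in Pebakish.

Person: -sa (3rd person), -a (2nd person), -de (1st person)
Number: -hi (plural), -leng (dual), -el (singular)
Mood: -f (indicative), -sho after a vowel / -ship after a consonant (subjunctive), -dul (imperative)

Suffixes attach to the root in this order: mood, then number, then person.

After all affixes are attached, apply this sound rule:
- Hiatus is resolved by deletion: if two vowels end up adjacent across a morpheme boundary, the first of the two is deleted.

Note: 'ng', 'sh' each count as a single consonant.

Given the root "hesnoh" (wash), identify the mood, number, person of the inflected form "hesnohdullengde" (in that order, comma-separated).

imperative, dual, 1st person

Segment: hesnoh-dul-leng-de.
mood: -dul → imperative.
number: -leng → dual.
person: -de → 1st person.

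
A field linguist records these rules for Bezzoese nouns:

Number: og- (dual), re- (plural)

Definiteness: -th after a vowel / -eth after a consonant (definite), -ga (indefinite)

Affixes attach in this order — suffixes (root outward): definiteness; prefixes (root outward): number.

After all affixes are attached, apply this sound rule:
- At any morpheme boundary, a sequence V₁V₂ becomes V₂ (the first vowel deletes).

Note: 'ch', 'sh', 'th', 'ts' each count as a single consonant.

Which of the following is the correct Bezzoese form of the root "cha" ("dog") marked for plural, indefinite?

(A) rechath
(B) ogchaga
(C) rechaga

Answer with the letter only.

C

Attach number plural re- → recha.
Attach definiteness indefinite -ga → rechaga.
Vowel deletion: no change.
So the correct form is rechaga, option (C).
(B) ogchaga is wrong: it uses dual instead of plural for number.
(A) rechath is wrong: it uses definite instead of indefinite for definiteness.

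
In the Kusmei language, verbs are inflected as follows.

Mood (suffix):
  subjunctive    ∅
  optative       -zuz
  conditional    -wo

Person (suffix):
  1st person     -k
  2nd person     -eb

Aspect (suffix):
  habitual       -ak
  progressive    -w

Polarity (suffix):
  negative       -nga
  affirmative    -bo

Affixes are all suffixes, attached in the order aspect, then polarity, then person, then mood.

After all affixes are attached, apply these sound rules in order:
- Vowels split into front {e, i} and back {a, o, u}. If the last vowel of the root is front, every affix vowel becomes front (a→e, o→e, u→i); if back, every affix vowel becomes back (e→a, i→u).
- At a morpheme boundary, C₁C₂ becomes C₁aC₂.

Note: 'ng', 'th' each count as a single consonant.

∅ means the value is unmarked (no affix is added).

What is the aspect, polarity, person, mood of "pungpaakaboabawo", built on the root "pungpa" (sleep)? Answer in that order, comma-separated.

habitual, affirmative, 2nd person, conditional

Segment: pungpa-ak-bo-eb-wo.
aspect: -ak → habitual.
polarity: -bo → affirmative.
person: -eb → 2nd person.
mood: -wo → conditional.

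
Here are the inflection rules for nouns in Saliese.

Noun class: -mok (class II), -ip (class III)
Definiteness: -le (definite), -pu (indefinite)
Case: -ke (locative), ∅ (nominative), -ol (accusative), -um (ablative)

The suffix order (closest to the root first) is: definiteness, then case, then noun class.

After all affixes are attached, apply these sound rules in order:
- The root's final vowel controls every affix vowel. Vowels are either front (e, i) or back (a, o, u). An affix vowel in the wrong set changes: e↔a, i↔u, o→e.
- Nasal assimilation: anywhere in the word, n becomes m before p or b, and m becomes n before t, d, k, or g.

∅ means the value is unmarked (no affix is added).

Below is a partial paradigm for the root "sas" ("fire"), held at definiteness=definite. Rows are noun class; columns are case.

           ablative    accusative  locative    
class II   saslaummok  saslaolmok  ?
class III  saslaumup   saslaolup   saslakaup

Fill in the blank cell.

Attach definiteness definite -le → sasle.
Attach case locative -ke → sasleke.
Attach noun class class II -mok → saslekemok.
Apply vowel harmony: saslekemok → saslakamok.
Nasal assimilation: no change.

saslakamok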